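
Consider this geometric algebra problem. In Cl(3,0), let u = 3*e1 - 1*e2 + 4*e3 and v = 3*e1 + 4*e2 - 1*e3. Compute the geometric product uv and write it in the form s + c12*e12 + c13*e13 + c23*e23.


In Cl(3,0): e_i^2 = 1, e_ie_j = -e_je_i for i != j.
Scalar part = u . v = 3*3 + (-1)*4 + 4*(-1)
= 9 + (-4) + (-4) = 1
e12 coeff = 3*4 - (-1)*3 = 12 - (-3) = 15
e13 coeff = 3*(-1) - 4*3 = -3 - 12 = -15
e23 coeff = (-1)*(-1) - 4*4 = 1 - 16 = -15
uv = 1 + 15*e12 - 15*e13 - 15*e23


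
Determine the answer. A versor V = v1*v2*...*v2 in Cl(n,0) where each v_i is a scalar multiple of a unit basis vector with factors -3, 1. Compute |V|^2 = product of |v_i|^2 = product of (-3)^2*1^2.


Each vector v_i has |v_i|^2 = s_i^2
Squared scales: (-3)^2 = 9, 1^2 = 1
|V|^2 = 9 * 1
= 9


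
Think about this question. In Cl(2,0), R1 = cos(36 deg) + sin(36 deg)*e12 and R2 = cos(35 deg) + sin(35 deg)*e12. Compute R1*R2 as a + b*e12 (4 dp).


Same-plane rotors commute and their half-angles add:
R1*R2 = cos(a1 + a2) + sin(a1 + a2)*e12.
a1 + a2 = 36 + 35 = 71 deg
cos(71 deg) = 0.3256
sin(71 deg) = 0.9455
R1*R2 = 0.3256 + 0.9455*e12


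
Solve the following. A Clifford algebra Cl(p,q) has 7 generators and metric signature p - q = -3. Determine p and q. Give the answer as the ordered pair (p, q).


We need p + q = 7 and p - q = -3.
Adding: 2p = 7 + (-3) = 4, so p = 2.
Then q = 7 - 2 = 5.
(p, q) = (2, 5)


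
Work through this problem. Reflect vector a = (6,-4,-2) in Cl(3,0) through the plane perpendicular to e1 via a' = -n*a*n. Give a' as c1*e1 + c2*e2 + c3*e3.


Reflection formula: a' = -n*a*n, with n = e1 (unit vector, n^2 = 1).
For reflection through hyperplane perp to e1:
The component along e1 flips sign, others stay.
a = (6, -4, -2)
a' = (-6, -4, -2)
a' = -6*e1 - 4*e2 - 2*e3


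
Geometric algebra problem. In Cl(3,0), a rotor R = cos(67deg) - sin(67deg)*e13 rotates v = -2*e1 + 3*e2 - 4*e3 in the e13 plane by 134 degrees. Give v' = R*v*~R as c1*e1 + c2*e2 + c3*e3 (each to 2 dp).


Rotor R = cos(67deg) - sin(67deg)*e13
Rotation angle theta = 2 * 67 = 134 degrees in the e13 plane (e1 -> e3).
The component perpendicular to the plane (e2) is invariant: v'_2 = v2 = 3.00
cos(134deg) = -0.6947, sin(134deg) = 0.7193
v'_1 = v1*cos(theta) - v3*sin(theta) = -2*(-0.6947) - (-4)*0.7193 = 4.27
v'_3 = v1*sin(theta) + v3*cos(theta) = -2*0.7193 + (-4)*(-0.6947) = 1.34
v' = 4.27*e1 + 3.00*e2 + 1.34*e3


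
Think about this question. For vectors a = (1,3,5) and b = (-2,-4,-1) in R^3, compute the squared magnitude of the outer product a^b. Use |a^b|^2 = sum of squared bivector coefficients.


a wedge b = (a1*b2 - a2*b1)*e12 + (a1*b3 - a3*b1)*e13 + (a2*b3 - a3*b2)*e23
e12 coeff: 1*(-4) - 3*(-2) = -4 - (-6) = 2
e13 coeff: 1*(-1) - 5*(-2) = -1 - (-10) = 9
e23 coeff: 3*(-1) - 5*(-4) = -3 - (-20) = 17
|a wedge b|^2 = 2^2 + 9^2 + 17^2
= 4 + 81 + 289
= 374


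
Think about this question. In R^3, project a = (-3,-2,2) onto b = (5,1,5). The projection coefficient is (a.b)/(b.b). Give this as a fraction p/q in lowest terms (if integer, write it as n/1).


Projection coefficient = (a . b) / (b . b)
a . b = (-3)*5 + (-2)*1 + 2*5
= -15 + (-2) + 10 = -7
b . b = 5^2 + 1^2 + 5^2
= 25 + 1 + 25 = 51
Coefficient = -7/51
In lowest terms: -7/51


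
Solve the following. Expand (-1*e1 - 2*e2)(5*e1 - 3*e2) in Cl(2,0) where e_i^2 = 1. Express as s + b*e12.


Expand: (-1*e1 - 2*e2)(5*e1 - 3*e2)
= (-1)*5*e1e1 + (-1)*(-3)*e1e2 + (-2)*5*e2e1 + (-2)*(-3)*e2e2
Using e1^2 = e2^2 = 1, e2e1 = -e1e2:
Scalar part s = (-1)*5 + (-2)*(-3) = -5 + 6 = 1
Bivector part b = (-1)*(-3) - (-2)*5 = 3 - (-10) = 13
uv = 1 + 13*e12


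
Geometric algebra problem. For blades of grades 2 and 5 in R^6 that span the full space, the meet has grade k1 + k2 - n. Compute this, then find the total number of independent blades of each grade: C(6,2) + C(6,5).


Meet grade = grade(A) + grade(B) - n
= 2 + 5 - 6 = 1
C(6,2) = 15
C(6,5) = 6
dim_A + dim_B = 15 + 6 = 21


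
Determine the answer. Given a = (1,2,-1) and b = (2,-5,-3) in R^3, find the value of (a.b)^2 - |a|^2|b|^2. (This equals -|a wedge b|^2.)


a . b = 1*2 + 2*(-5) + (-1)*(-3)
= 2 + (-10) + 3 = -5
|a|^2 = 1^2 + 2^2 + (-1)^2 = 6
|b|^2 = 2^2 + (-5)^2 + (-3)^2 = 38
(a.b)^2 = (-5)^2 = 25
|a|^2 * |b|^2 = 6 * 38 = 228
Result = 25 - 228 = -203


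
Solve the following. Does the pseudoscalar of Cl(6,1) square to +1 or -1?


The pseudoscalar I = e1...e_n (product of all n generators) of Cl(p,q) satisfies I^2 = (-1)^(q + n(n-1)/2).
p = 6, q = 1, n = p + q = 7
n(n-1)/2 = 7 * 6 / 2 = 21
Exponent = q + n(n-1)/2 = 1 + 21 = 22
I^2 = (-1)^22 = +1


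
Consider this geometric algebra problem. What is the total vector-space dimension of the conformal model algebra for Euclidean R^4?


The conformal model of R^4 uses Cl(5,1): the 4 Euclidean generators plus two extra orthogonal generators e+ (e+^2 = +1) and e- (e-^2 = -1), from which the null vectors e0, einf are built.
Number of generators m = 4 + 2 = 6.
dim Cl(p,q) = 2^m = 2^6 = 64


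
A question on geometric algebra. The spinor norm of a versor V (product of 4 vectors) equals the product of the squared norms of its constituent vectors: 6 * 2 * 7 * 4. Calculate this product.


Spinor norm N(V) = |v1|^2 * |v2|^2 * ... * |v4|^2
= 6 * 2 * 7 * 4
Running product: 6, 12, 84, 336
N(V) = 336


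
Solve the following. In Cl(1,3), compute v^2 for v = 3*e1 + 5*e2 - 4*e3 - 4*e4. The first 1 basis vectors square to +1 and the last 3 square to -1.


v^2 = sum of c_i^2 * e_i^2
Positive signature terms (e_i^2 = +1): 3^2 = 9
Negative signature terms (e_j^2 = -1): 5^2 + (-4)^2 + (-4)^2 = 57
v^2 = 9 - 57 = -48


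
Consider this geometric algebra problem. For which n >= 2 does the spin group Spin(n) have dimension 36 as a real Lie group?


dim Spin(n) = dim so(n) = n(n-1)/2.
Solve n(n-1)/2 = 36, i.e. n^2 - n - 72 = 0.
Discriminant = 1 + 8*36 = 289
n = (1 + sqrt(289))/2 = (1 + 17)/2 = 9


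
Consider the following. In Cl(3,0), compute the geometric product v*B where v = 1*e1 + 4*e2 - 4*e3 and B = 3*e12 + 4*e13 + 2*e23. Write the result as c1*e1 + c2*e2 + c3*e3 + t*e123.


vB has grade-1 (vector) and grade-3 (trivector) parts: vB = (v _| B) + (v ^ B).
Vector part <vB>_1:
  e1: -v2*b12 - v3*b13 = -(4)*(3) - (-4)*(4) = 4
  e2: v1*b12 - v3*b23 = (1)*(3) - (-4)*(2) = 11
  e3: v1*b13 + v2*b23 = (1)*(4) + (4)*(2) = 12
Trivector part <vB>_3:
  e123: v1*b23 - v2*b13 + v3*b12 = (1)*(2) - (4)*(4) + (-4)*(3) = -26
vB = 4*e1 + 11*e2 + 12*e3 - 26*e123


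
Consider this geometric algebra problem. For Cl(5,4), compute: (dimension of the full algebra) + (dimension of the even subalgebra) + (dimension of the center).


n = 5 + 4 = 9
Total dim = 2^9 = 512
Even subalgebra dim = 2^8 = 256
n is odd, so center dim = 2
Sum = 512 + 256 + 2 = 770


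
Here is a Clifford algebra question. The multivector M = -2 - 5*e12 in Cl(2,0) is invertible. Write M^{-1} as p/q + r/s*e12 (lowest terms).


M = -2 - 5*e12, where e12^2 = -1.
Since M commutes with its reverse ~M = a - b*e12, M * ~M = a^2 - b^2*e12^2 = a^2 + b^2.
So M^{-1} = ~M / (a^2 + b^2) = (a - b*e12)/(a^2 + b^2).
a^2 + b^2 = 4 + 25 = 29
Scalar part = -2/29 = -2/29
Bivector coeff = 5/29 = 5/29
M^{-1} = -2/29 + 5/29*e12


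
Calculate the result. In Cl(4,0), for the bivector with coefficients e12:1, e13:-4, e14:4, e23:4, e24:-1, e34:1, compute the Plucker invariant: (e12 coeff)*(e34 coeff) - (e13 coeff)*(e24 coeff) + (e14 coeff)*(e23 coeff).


Plucker relation: af - be + cd
a*f = 1*1 = 1
b*e = (-4)*(-1) = 4
c*d = 4*4 = 16
af - be + cd = 1 - 4 + 16
= 13


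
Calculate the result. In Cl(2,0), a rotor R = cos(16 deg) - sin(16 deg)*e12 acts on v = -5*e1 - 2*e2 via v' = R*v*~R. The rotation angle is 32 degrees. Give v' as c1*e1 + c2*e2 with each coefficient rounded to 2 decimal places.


Rotor R = cos(16deg) - sin(16deg)*e12
Rotation angle theta = 2 * 16 = 32 degrees
v' = R*v*~R rotates v by theta.
cos(32deg) = 0.8480, sin(32deg) = 0.5299
v'_1 = -5*cos(32deg) - (-2)*sin(32deg)
= -5*0.8480 - (-2)*0.5299
= -3.18
v'_2 = -5*sin(32deg) + (-2)*cos(32deg)
= -5*0.5299 + (-2)*0.8480
= -4.35
v' = -3.18*e1 - 4.35*e2


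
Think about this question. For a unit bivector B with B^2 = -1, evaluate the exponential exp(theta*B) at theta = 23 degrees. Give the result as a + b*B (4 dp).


For a unit bivector B with B^2 = -1, the exponential series gives
e^(theta*B) = cos(theta) + sin(theta)*B (the GA analogue of Euler's formula).
theta = 23 degrees = 0.401426 rad
cos(23 deg) = 0.9205
sin(23 deg) = 0.3907
exp(theta*B) = 0.9205 + 0.3907*B


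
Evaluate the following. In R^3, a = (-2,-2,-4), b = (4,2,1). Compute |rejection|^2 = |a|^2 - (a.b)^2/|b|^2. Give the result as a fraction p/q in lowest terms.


|a|^2 = (-2)^2 + (-2)^2 + (-4)^2 = 24
|b|^2 = 4^2 + 2^2 + 1^2 = 21
a . b = (-2)*4 + (-2)*2 + (-4)*1 = -16
(a.b)^2 = (-16)^2 = 256
|rej|^2 = 24 - 256/21
= (504 - 256)/21
= 248/21
In lowest terms: 248/21


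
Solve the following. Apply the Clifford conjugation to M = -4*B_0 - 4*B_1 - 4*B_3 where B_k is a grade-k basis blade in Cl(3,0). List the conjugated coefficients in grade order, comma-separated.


Clifford conjugate sign for grade k: (-1)^(k(k+1)/2)
Grade 0: (-1)^(0*1/2) = (-1)^0 = 1, coeff -4 -> -4
Grade 1: (-1)^(1*2/2) = (-1)^1 = -1, coeff -4 -> 4
Grade 3: (-1)^(3*4/2) = (-1)^6 = 1, coeff -4 -> -4
Conjugated coefficients: -4, 4, -4


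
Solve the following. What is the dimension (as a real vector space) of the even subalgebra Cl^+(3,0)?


Even subalgebra dimension = 2^(n-1)
n = 3 + 0 = 3
2^(3 - 1) = 2^2 = 4
Verification: sum of C(3,k) for even k = 1 + 3 = 4
Result = 4


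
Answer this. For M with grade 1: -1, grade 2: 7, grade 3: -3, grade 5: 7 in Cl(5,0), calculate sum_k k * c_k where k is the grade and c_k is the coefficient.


Grade-weighted sum = sum of grade_k * coefficient_k
1*(-1) = -1
2*7 = 14
3*(-3) = -9
5*7 = 35
Total = -1 + 14 + (-9) + 35 = 39


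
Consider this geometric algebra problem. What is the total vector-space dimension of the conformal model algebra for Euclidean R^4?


The conformal model of R^4 uses Cl(5,1): the 4 Euclidean generators plus two extra orthogonal generators e+ (e+^2 = +1) and e- (e-^2 = -1), from which the null vectors e0, einf are built.
Number of generators m = 4 + 2 = 6.
dim Cl(p,q) = 2^m = 2^6 = 64


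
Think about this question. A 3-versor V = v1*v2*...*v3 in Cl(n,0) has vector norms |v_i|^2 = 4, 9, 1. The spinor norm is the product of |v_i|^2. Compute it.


Spinor norm N(V) = |v1|^2 * |v2|^2 * ... * |v3|^2
= 4 * 9 * 1
Running product: 4, 36, 36
N(V) = 36


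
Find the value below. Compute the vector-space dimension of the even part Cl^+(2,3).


Even subalgebra dimension = 2^(n-1)
n = 2 + 3 = 5
2^(5 - 1) = 2^4 = 16
Verification: sum of C(5,k) for even k = 1 + 10 + 5 = 16
Result = 16


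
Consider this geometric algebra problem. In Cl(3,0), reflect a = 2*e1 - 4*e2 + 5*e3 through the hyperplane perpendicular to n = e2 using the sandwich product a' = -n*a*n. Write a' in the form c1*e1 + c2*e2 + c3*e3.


Reflection formula: a' = -n*a*n, with n = e2 (unit vector, n^2 = 1).
For reflection through hyperplane perp to e2:
The component along e2 flips sign, others stay.
a = (2, -4, 5)
a' = (2, 4, 5)
a' = 2*e1 + 4*e2 + 5*e3


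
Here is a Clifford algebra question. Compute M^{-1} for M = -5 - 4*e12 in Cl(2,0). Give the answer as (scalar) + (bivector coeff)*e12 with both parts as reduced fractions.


M = -5 - 4*e12, where e12^2 = -1.
Since M commutes with its reverse ~M = a - b*e12, M * ~M = a^2 - b^2*e12^2 = a^2 + b^2.
So M^{-1} = ~M / (a^2 + b^2) = (a - b*e12)/(a^2 + b^2).
a^2 + b^2 = 25 + 16 = 41
Scalar part = -5/41 = -5/41
Bivector coeff = 4/41 = 4/41
M^{-1} = -5/41 + 4/41*e12


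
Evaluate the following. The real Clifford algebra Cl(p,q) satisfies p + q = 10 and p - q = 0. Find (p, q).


We need p + q = 10 and p - q = 0.
Adding: 2p = 10 + 0 = 10, so p = 5.
Then q = 10 - 5 = 5.
(p, q) = (5, 5)


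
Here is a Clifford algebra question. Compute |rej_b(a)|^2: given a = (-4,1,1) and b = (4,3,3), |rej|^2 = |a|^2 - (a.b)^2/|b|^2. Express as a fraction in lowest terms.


|a|^2 = (-4)^2 + 1^2 + 1^2 = 18
|b|^2 = 4^2 + 3^2 + 3^2 = 34
a . b = (-4)*4 + 1*3 + 1*3 = -10
(a.b)^2 = (-10)^2 = 100
|rej|^2 = 18 - 100/34
= (612 - 100)/34
= 512/34
In lowest terms: 256/17


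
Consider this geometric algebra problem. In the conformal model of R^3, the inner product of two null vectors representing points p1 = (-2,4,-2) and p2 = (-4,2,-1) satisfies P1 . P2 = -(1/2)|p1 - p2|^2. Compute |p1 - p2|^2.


p1 - p2 = (2, 2, -1)
|p1 - p2|^2 = 2^2 + 2^2 + (-1)^2
= 4 + 4 + 1
= 9


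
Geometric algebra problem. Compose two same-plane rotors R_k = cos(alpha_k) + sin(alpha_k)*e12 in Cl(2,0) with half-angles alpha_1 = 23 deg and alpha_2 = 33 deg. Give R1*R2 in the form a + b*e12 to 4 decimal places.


Same-plane rotors commute and their half-angles add:
R1*R2 = cos(a1 + a2) + sin(a1 + a2)*e12.
a1 + a2 = 23 + 33 = 56 deg
cos(56 deg) = 0.5592
sin(56 deg) = 0.8290
R1*R2 = 0.5592 + 0.8290*e12


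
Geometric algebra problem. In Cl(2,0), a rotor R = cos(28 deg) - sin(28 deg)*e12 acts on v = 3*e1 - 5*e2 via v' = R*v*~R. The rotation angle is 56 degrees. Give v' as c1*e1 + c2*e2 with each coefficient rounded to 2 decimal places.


Rotor R = cos(28deg) - sin(28deg)*e12
Rotation angle theta = 2 * 28 = 56 degrees
v' = R*v*~R rotates v by theta.
cos(56deg) = 0.5592, sin(56deg) = 0.8290
v'_1 = 3*cos(56deg) - (-5)*sin(56deg)
= 3*0.5592 - (-5)*0.8290
= 5.82
v'_2 = 3*sin(56deg) + (-5)*cos(56deg)
= 3*0.8290 + (-5)*0.5592
= -0.31
v' = 5.82*e1 - 0.31*e2


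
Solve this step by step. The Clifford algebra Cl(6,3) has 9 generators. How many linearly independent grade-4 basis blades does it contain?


Number of grade-k basis blades in Cl(p,q) with n = p + q is C(n, k).
n = 6 + 3 = 9
C(9, 4) = 9! / (4! * 5!)
= 362880 / (24 * 120)
= 126


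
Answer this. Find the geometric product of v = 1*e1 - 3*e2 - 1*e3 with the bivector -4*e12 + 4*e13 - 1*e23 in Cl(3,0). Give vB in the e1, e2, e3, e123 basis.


vB has grade-1 (vector) and grade-3 (trivector) parts: vB = (v _| B) + (v ^ B).
Vector part <vB>_1:
  e1: -v2*b12 - v3*b13 = -(-3)*(-4) - (-1)*(4) = -8
  e2: v1*b12 - v3*b23 = (1)*(-4) - (-1)*(-1) = -5
  e3: v1*b13 + v2*b23 = (1)*(4) + (-3)*(-1) = 7
Trivector part <vB>_3:
  e123: v1*b23 - v2*b13 + v3*b12 = (1)*(-1) - (-3)*(4) + (-1)*(-4) = 15
vB = -8*e1 - 5*e2 + 7*e3 + 15*e123


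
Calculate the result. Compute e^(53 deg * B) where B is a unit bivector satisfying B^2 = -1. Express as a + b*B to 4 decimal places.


For a unit bivector B with B^2 = -1, the exponential series gives
e^(theta*B) = cos(theta) + sin(theta)*B (the GA analogue of Euler's formula).
theta = 53 degrees = 0.925025 rad
cos(53 deg) = 0.6018
sin(53 deg) = 0.7986
exp(theta*B) = 0.6018 + 0.7986*B


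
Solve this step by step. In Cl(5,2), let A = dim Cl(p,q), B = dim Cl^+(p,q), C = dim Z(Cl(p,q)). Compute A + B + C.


n = 5 + 2 = 7
Total dim = 2^7 = 128
Even subalgebra dim = 2^6 = 64
n is odd, so center dim = 2
Sum = 128 + 64 + 2 = 194


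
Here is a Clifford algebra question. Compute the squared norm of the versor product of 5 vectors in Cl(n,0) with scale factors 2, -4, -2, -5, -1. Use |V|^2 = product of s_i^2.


Each vector v_i has |v_i|^2 = s_i^2
Squared scales: 2^2 = 4, (-4)^2 = 16, (-2)^2 = 4, (-5)^2 = 25, (-1)^2 = 1
|V|^2 = 4 * 16 * 4 * 25 * 1
= 6400


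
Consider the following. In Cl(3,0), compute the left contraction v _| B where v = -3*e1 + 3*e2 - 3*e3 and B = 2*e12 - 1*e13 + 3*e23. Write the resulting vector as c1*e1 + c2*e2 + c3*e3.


Left contraction v _| B = <vB>_1 (grade-1 part of the geometric product vB).
Using e1_|e12 = e2, e2_|e12 = -e1, e1_|e13 = e3, e3_|e13 = -e1, e2_|e23 = e3, e3_|e23 = -e2:
e1 coeff: -v2*b12 - v3*b13 = -(3)*(2) - (-3)*(-1) = -9
e2 coeff: v1*b12 - v3*b23 = (-3)*(2) - (-3)*(3) = 3
e3 coeff: v1*b13 + v2*b23 = (-3)*(-1) + (3)*(3) = 12
v _| B = -9*e1 + 3*e2 + 12*e3


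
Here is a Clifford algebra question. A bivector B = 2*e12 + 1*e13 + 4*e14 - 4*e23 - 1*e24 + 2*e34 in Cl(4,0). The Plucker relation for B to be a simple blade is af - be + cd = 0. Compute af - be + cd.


Plucker relation: af - be + cd
a*f = 2*2 = 4
b*e = 1*(-1) = -1
c*d = 4*(-4) = -16
af - be + cd = 4 - (-1) + (-16)
= -11


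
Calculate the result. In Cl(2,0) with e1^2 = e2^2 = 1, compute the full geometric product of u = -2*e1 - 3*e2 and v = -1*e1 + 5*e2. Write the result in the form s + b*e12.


Expand: (-2*e1 - 3*e2)(-1*e1 + 5*e2)
= (-2)*(-1)*e1e1 + (-2)*5*e1e2 + (-3)*(-1)*e2e1 + (-3)*5*e2e2
Using e1^2 = e2^2 = 1, e2e1 = -e1e2:
Scalar part s = (-2)*(-1) + (-3)*5 = 2 + (-15) = -13
Bivector part b = (-2)*5 - (-3)*(-1) = -10 - 3 = -13
uv = -13 - 13*e12


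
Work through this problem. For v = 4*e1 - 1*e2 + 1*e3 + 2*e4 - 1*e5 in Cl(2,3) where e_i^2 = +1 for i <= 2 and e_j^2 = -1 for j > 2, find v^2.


v^2 = sum of c_i^2 * e_i^2
Positive signature terms (e_i^2 = +1): 4^2 + (-1)^2 = 17
Negative signature terms (e_j^2 = -1): 1^2 + 2^2 + (-1)^2 = 6
v^2 = 17 - 6 = 11


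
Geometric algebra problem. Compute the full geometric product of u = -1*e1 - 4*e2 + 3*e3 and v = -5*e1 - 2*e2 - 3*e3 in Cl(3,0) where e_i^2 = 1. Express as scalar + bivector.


In Cl(3,0): e_i^2 = 1, e_ie_j = -e_je_i for i != j.
Scalar part = u . v = (-1)*(-5) + (-4)*(-2) + 3*(-3)
= 5 + 8 + (-9) = 4
e12 coeff = (-1)*(-2) - (-4)*(-5) = 2 - 20 = -18
e13 coeff = (-1)*(-3) - 3*(-5) = 3 - (-15) = 18
e23 coeff = (-4)*(-3) - 3*(-2) = 12 - (-6) = 18
uv = 4 - 18*e12 + 18*e13 + 18*e23


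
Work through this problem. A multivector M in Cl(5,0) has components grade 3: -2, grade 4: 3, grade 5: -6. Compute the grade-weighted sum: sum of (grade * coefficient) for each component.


Grade-weighted sum = sum of grade_k * coefficient_k
3*(-2) = -6
4*3 = 12
5*(-6) = -30
Total = -6 + 12 + (-30) = -24


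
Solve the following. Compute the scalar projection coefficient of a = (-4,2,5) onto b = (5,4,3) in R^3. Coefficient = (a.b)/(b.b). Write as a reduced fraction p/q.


Projection coefficient = (a . b) / (b . b)
a . b = (-4)*5 + 2*4 + 5*3
= -20 + 8 + 15 = 3
b . b = 5^2 + 4^2 + 3^2
= 25 + 16 + 9 = 50
Coefficient = 3/50
In lowest terms: 3/50


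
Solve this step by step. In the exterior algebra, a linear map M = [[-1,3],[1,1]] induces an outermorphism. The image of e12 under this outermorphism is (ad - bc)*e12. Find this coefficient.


The outermorphism of a linear map f sends e1^e2 to f(e1)^f(e2).
f(e1) = -1*e1 + 1*e2
f(e2) = 3*e1 + 1*e2
f(e1) ^ f(e2) = (-1*e1 + 1*e2) ^ (3*e1 + 1*e2)
= (-1)*1*e12 + 1*3*e21
= (-1 - 3)*e12
= -4*e12
Coefficient = -4


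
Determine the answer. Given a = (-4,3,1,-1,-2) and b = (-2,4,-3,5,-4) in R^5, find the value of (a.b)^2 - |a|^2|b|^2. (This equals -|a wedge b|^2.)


a . b = (-4)*(-2) + 3*4 + 1*(-3) + (-1)*5 + (-2)*(-4)
= 8 + 12 + (-3) + (-5) + 8 = 20
|a|^2 = (-4)^2 + 3^2 + 1^2 + (-1)^2 + (-2)^2 = 31
|b|^2 = (-2)^2 + 4^2 + (-3)^2 + 5^2 + (-4)^2 = 70
(a.b)^2 = 20^2 = 400
|a|^2 * |b|^2 = 31 * 70 = 2170
Result = 400 - 2170 = -1770


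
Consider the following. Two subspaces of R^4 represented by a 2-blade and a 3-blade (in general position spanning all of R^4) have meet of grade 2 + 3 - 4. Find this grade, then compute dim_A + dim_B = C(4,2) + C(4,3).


Meet grade = grade(A) + grade(B) - n
= 2 + 3 - 4 = 1
C(4,2) = 6
C(4,3) = 4
dim_A + dim_B = 6 + 4 = 10


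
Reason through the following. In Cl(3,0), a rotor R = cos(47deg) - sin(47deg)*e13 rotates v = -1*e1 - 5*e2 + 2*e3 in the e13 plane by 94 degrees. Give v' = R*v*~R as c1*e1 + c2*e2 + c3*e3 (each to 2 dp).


Rotor R = cos(47deg) - sin(47deg)*e13
Rotation angle theta = 2 * 47 = 94 degrees in the e13 plane (e1 -> e3).
The component perpendicular to the plane (e2) is invariant: v'_2 = v2 = -5.00
cos(94deg) = -0.0698, sin(94deg) = 0.9976
v'_1 = v1*cos(theta) - v3*sin(theta) = -1*(-0.0698) - 2*0.9976 = -1.93
v'_3 = v1*sin(theta) + v3*cos(theta) = -1*0.9976 + 2*(-0.0698) = -1.14
v' = -1.93*e1 - 5.00*e2 - 1.14*e3


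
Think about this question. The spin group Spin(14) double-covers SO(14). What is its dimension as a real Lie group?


Spin(n) double-covers SO(n); both have Lie algebra so(n) of dimension n(n-1)/2.
n = 14
n(n-1) = 14 * 13 = 182
dim Spin(14) = 182/2 = 91


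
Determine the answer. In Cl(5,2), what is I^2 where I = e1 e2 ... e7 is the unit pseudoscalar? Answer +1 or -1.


The pseudoscalar I = e1...e_n (product of all n generators) of Cl(p,q) satisfies I^2 = (-1)^(q + n(n-1)/2).
p = 5, q = 2, n = p + q = 7
n(n-1)/2 = 7 * 6 / 2 = 21
Exponent = q + n(n-1)/2 = 2 + 21 = 23
I^2 = (-1)^23 = -1


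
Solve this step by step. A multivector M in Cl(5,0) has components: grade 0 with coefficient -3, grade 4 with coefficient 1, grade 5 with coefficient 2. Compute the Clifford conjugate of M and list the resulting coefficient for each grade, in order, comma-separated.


Clifford conjugate sign for grade k: (-1)^(k(k+1)/2)
Grade 0: (-1)^(0*1/2) = (-1)^0 = 1, coeff -3 -> -3
Grade 4: (-1)^(4*5/2) = (-1)^10 = 1, coeff 1 -> 1
Grade 5: (-1)^(5*6/2) = (-1)^15 = -1, coeff 2 -> -2
Conjugated coefficients: -3, 1, -2


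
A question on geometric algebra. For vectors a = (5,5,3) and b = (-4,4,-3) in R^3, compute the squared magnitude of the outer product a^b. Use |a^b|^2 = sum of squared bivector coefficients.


a wedge b = (a1*b2 - a2*b1)*e12 + (a1*b3 - a3*b1)*e13 + (a2*b3 - a3*b2)*e23
e12 coeff: 5*4 - 5*(-4) = 20 - (-20) = 40
e13 coeff: 5*(-3) - 3*(-4) = -15 - (-12) = -3
e23 coeff: 5*(-3) - 3*4 = -15 - 12 = -27
|a wedge b|^2 = 40^2 + (-3)^2 + (-27)^2
= 1600 + 9 + 729
= 2338


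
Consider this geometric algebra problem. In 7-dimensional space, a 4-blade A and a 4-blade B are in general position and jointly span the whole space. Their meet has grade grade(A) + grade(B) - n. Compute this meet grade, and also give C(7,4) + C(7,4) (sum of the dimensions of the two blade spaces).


Meet grade = grade(A) + grade(B) - n
= 4 + 4 - 7 = 1
C(7,4) = 35
C(7,4) = 35
dim_A + dim_B = 35 + 35 = 70


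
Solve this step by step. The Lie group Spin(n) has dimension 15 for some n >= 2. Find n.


dim Spin(n) = dim so(n) = n(n-1)/2.
Solve n(n-1)/2 = 15, i.e. n^2 - n - 30 = 0.
Discriminant = 1 + 8*15 = 121
n = (1 + sqrt(121))/2 = (1 + 11)/2 = 6


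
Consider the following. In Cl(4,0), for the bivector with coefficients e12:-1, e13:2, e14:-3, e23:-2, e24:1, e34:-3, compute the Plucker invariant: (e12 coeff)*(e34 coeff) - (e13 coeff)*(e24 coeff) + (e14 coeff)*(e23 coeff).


Plucker relation: af - be + cd
a*f = (-1)*(-3) = 3
b*e = 2*1 = 2
c*d = (-3)*(-2) = 6
af - be + cd = 3 - 2 + 6
= 7


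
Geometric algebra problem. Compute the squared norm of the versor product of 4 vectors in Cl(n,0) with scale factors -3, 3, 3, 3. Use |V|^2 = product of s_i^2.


Each vector v_i has |v_i|^2 = s_i^2
Squared scales: (-3)^2 = 9, 3^2 = 9, 3^2 = 9, 3^2 = 9
|V|^2 = 9 * 9 * 9 * 9
= 6561


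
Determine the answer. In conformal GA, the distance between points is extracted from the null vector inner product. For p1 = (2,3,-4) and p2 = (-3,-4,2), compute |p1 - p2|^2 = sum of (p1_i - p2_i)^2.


p1 - p2 = (5, 7, -6)
|p1 - p2|^2 = 5^2 + 7^2 + (-6)^2
= 25 + 49 + 36
= 110


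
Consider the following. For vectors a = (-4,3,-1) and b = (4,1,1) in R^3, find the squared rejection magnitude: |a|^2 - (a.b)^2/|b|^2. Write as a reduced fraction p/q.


|a|^2 = (-4)^2 + 3^2 + (-1)^2 = 26
|b|^2 = 4^2 + 1^2 + 1^2 = 18
a . b = (-4)*4 + 3*1 + (-1)*1 = -14
(a.b)^2 = (-14)^2 = 196
|rej|^2 = 26 - 196/18
= (468 - 196)/18
= 272/18
In lowest terms: 136/9


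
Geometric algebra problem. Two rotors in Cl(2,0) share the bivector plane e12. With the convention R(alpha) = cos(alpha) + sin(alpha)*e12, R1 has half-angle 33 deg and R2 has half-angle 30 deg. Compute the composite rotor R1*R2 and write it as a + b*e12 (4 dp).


Same-plane rotors commute and their half-angles add:
R1*R2 = cos(a1 + a2) + sin(a1 + a2)*e12.
a1 + a2 = 33 + 30 = 63 deg
cos(63 deg) = 0.4540
sin(63 deg) = 0.8910
R1*R2 = 0.4540 + 0.8910*e12


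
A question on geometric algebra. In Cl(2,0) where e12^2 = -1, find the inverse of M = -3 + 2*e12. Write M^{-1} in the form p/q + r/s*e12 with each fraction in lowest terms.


M = -3 + 2*e12, where e12^2 = -1.
Since M commutes with its reverse ~M = a - b*e12, M * ~M = a^2 - b^2*e12^2 = a^2 + b^2.
So M^{-1} = ~M / (a^2 + b^2) = (a - b*e12)/(a^2 + b^2).
a^2 + b^2 = 9 + 4 = 13
Scalar part = -3/13 = -3/13
Bivector coeff = -2/13 = -2/13
M^{-1} = -3/13 - 2/13*e12


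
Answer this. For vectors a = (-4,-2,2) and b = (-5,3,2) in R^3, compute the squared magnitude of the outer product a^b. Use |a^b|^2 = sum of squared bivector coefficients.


a wedge b = (a1*b2 - a2*b1)*e12 + (a1*b3 - a3*b1)*e13 + (a2*b3 - a3*b2)*e23
e12 coeff: (-4)*3 - (-2)*(-5) = -12 - 10 = -22
e13 coeff: (-4)*2 - 2*(-5) = -8 - (-10) = 2
e23 coeff: (-2)*2 - 2*3 = -4 - 6 = -10
|a wedge b|^2 = (-22)^2 + 2^2 + (-10)^2
= 484 + 4 + 100
= 588


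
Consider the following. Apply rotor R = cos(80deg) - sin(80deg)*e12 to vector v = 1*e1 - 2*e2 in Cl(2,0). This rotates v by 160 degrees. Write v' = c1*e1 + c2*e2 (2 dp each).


Rotor R = cos(80deg) - sin(80deg)*e12
Rotation angle theta = 2 * 80 = 160 degrees
v' = R*v*~R rotates v by theta.
cos(160deg) = -0.9397, sin(160deg) = 0.3420
v'_1 = 1*cos(160deg) - (-2)*sin(160deg)
= 1*(-0.9397) - (-2)*0.3420
= -0.26
v'_2 = 1*sin(160deg) + (-2)*cos(160deg)
= 1*0.3420 + (-2)*(-0.9397)
= 2.22
v' = -0.26*e1 + 2.22*e2


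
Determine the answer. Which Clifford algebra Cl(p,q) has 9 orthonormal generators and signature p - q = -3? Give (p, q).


We need p + q = 9 and p - q = -3.
Adding: 2p = 9 + (-3) = 6, so p = 3.
Then q = 9 - 3 = 6.
(p, q) = (3, 6)


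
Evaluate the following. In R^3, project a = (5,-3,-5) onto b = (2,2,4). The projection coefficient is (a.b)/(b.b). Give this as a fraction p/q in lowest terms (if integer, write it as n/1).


Projection coefficient = (a . b) / (b . b)
a . b = 5*2 + (-3)*2 + (-5)*4
= 10 + (-6) + (-20) = -16
b . b = 2^2 + 2^2 + 4^2
= 4 + 4 + 16 = 24
Coefficient = -16/24
In lowest terms: -2/3


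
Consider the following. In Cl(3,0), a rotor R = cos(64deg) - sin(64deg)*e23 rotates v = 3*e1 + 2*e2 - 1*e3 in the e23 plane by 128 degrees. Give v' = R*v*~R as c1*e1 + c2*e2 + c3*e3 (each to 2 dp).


Rotor R = cos(64deg) - sin(64deg)*e23
Rotation angle theta = 2 * 64 = 128 degrees in the e23 plane (e2 -> e3).
The component perpendicular to the plane (e1) is invariant: v'_1 = v1 = 3.00
cos(128deg) = -0.6157, sin(128deg) = 0.7880
v'_2 = v2*cos(theta) - v3*sin(theta) = 2*(-0.6157) - (-1)*0.7880 = -0.44
v'_3 = v2*sin(theta) + v3*cos(theta) = 2*0.7880 + (-1)*(-0.6157) = 2.19
v' = 3.00*e1 - 0.44*e2 + 2.19*e3


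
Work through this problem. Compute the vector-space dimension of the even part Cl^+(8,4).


Even subalgebra dimension = 2^(n-1)
n = 8 + 4 = 12
2^(12 - 1) = 2^11 = 2048
Verification: sum of C(12,k) for even k = 1 + 66 + 495 + 924 + 495 + 66 + 1 = 2048
Result = 2048


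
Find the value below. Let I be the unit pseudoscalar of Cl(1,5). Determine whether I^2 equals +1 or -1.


The pseudoscalar I = e1...e_n (product of all n generators) of Cl(p,q) satisfies I^2 = (-1)^(q + n(n-1)/2).
p = 1, q = 5, n = p + q = 6
n(n-1)/2 = 6 * 5 / 2 = 15
Exponent = q + n(n-1)/2 = 5 + 15 = 20
I^2 = (-1)^20 = +1


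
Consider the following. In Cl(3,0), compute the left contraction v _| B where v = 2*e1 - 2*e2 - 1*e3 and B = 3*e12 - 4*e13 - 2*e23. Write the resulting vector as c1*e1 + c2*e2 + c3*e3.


Left contraction v _| B = <vB>_1 (grade-1 part of the geometric product vB).
Using e1_|e12 = e2, e2_|e12 = -e1, e1_|e13 = e3, e3_|e13 = -e1, e2_|e23 = e3, e3_|e23 = -e2:
e1 coeff: -v2*b12 - v3*b13 = -(-2)*(3) - (-1)*(-4) = 2
e2 coeff: v1*b12 - v3*b23 = (2)*(3) - (-1)*(-2) = 4
e3 coeff: v1*b13 + v2*b23 = (2)*(-4) + (-2)*(-2) = -4
v _| B = 2*e1 + 4*e2 - 4*e3


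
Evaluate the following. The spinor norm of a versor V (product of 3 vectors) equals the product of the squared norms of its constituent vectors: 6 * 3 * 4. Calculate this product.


Spinor norm N(V) = |v1|^2 * |v2|^2 * ... * |v3|^2
= 6 * 3 * 4
Running product: 6, 18, 72
N(V) = 72


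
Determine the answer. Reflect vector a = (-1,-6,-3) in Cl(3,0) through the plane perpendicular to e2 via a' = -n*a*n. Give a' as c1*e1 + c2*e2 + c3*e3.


Reflection formula: a' = -n*a*n, with n = e2 (unit vector, n^2 = 1).
For reflection through hyperplane perp to e2:
The component along e2 flips sign, others stay.
a = (-1, -6, -3)
a' = (-1, 6, -3)
a' = -1*e1 + 6*e2 - 3*e3


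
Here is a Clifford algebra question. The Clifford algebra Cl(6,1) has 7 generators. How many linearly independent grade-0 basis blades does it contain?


Number of grade-k basis blades in Cl(p,q) with n = p + q is C(n, k).
n = 6 + 1 = 7
C(7, 0) = 7! / (0! * 7!)
= 5040 / (1 * 5040)
= 1


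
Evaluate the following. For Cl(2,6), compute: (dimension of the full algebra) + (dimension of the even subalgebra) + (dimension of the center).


n = 2 + 6 = 8
Total dim = 2^8 = 256
Even subalgebra dim = 2^7 = 128
n is even, so center dim = 1
Sum = 256 + 128 + 1 = 385


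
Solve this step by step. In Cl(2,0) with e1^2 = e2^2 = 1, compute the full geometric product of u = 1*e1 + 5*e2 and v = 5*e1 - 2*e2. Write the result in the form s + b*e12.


Expand: (1*e1 + 5*e2)(5*e1 - 2*e2)
= 1*5*e1e1 + 1*(-2)*e1e2 + 5*5*e2e1 + 5*(-2)*e2e2
Using e1^2 = e2^2 = 1, e2e1 = -e1e2:
Scalar part s = 1*5 + 5*(-2) = 5 + (-10) = -5
Bivector part b = 1*(-2) - 5*5 = -2 - 25 = -27
uv = -5 - 27*e12


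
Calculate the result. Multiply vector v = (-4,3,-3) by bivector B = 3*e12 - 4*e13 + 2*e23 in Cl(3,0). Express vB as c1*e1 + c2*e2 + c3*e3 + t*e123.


vB has grade-1 (vector) and grade-3 (trivector) parts: vB = (v _| B) + (v ^ B).
Vector part <vB>_1:
  e1: -v2*b12 - v3*b13 = -(3)*(3) - (-3)*(-4) = -21
  e2: v1*b12 - v3*b23 = (-4)*(3) - (-3)*(2) = -6
  e3: v1*b13 + v2*b23 = (-4)*(-4) + (3)*(2) = 22
Trivector part <vB>_3:
  e123: v1*b23 - v2*b13 + v3*b12 = (-4)*(2) - (3)*(-4) + (-3)*(3) = -5
vB = -21*e1 - 6*e2 + 22*e3 - 5*e123


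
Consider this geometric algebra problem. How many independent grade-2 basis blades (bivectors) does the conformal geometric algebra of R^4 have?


The conformal model of R^4 uses Cl(5,1) with m = 4 + 2 = 6 generators.
Number of grade-2 blades = C(m, 2) = C(6, 2)
= 6*5/2 = 15


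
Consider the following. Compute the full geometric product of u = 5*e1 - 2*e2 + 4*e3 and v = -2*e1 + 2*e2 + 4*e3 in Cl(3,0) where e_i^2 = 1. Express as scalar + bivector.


In Cl(3,0): e_i^2 = 1, e_ie_j = -e_je_i for i != j.
Scalar part = u . v = 5*(-2) + (-2)*2 + 4*4
= -10 + (-4) + 16 = 2
e12 coeff = 5*2 - (-2)*(-2) = 10 - 4 = 6
e13 coeff = 5*4 - 4*(-2) = 20 - (-8) = 28
e23 coeff = (-2)*4 - 4*2 = -8 - 8 = -16
uv = 2 + 6*e12 + 28*e13 - 16*e23


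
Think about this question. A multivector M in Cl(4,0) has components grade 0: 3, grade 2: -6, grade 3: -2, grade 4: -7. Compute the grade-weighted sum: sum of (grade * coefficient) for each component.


Grade-weighted sum = sum of grade_k * coefficient_k
0*3 = 0
2*(-6) = -12
3*(-2) = -6
4*(-7) = -28
Total = 0 + (-12) + (-6) + (-28) = -46


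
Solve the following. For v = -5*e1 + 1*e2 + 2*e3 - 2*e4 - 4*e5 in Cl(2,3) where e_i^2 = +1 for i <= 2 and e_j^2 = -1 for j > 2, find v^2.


v^2 = sum of c_i^2 * e_i^2
Positive signature terms (e_i^2 = +1): (-5)^2 + 1^2 = 26
Negative signature terms (e_j^2 = -1): 2^2 + (-2)^2 + (-4)^2 = 24
v^2 = 26 - 24 = 2


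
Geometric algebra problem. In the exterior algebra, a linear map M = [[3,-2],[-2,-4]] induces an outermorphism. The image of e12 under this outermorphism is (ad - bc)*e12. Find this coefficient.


The outermorphism of a linear map f sends e1^e2 to f(e1)^f(e2).
f(e1) = 3*e1 - 2*e2
f(e2) = -2*e1 - 4*e2
f(e1) ^ f(e2) = (3*e1 - 2*e2) ^ (-2*e1 - 4*e2)
= 3*(-4)*e12 + (-2)*(-2)*e21
= (-12 - 4)*e12
= -16*e12
Coefficient = -16


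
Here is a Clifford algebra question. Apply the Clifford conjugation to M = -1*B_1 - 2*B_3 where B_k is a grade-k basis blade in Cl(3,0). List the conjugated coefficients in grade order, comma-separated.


Clifford conjugate sign for grade k: (-1)^(k(k+1)/2)
Grade 1: (-1)^(1*2/2) = (-1)^1 = -1, coeff -1 -> 1
Grade 3: (-1)^(3*4/2) = (-1)^6 = 1, coeff -2 -> -2
Conjugated coefficients: 1, -2


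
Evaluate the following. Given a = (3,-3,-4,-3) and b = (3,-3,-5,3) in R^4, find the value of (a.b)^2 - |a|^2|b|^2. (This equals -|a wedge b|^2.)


a . b = 3*3 + (-3)*(-3) + (-4)*(-5) + (-3)*3
= 9 + 9 + 20 + (-9) = 29
|a|^2 = 3^2 + (-3)^2 + (-4)^2 + (-3)^2 = 43
|b|^2 = 3^2 + (-3)^2 + (-5)^2 + 3^2 = 52
(a.b)^2 = 29^2 = 841
|a|^2 * |b|^2 = 43 * 52 = 2236
Result = 841 - 2236 = -1395


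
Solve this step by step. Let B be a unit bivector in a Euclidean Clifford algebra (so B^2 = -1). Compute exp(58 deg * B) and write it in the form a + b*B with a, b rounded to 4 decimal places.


For a unit bivector B with B^2 = -1, the exponential series gives
e^(theta*B) = cos(theta) + sin(theta)*B (the GA analogue of Euler's formula).
theta = 58 degrees = 1.012291 rad
cos(58 deg) = 0.5299
sin(58 deg) = 0.8480
exp(theta*B) = 0.5299 + 0.8480*B


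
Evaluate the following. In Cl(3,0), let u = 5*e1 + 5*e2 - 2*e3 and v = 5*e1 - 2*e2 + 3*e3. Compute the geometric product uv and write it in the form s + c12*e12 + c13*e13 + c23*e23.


In Cl(3,0): e_i^2 = 1, e_ie_j = -e_je_i for i != j.
Scalar part = u . v = 5*5 + 5*(-2) + (-2)*3
= 25 + (-10) + (-6) = 9
e12 coeff = 5*(-2) - 5*5 = -10 - 25 = -35
e13 coeff = 5*3 - (-2)*5 = 15 - (-10) = 25
e23 coeff = 5*3 - (-2)*(-2) = 15 - 4 = 11
uv = 9 - 35*e12 + 25*e13 + 11*e23


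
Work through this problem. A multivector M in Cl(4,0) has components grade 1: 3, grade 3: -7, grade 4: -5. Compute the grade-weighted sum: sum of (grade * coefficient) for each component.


Grade-weighted sum = sum of grade_k * coefficient_k
1*3 = 3
3*(-7) = -21
4*(-5) = -20
Total = 3 + (-21) + (-20) = -38


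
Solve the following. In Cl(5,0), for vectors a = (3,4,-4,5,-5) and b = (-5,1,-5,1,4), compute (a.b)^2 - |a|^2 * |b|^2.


a . b = 3*(-5) + 4*1 + (-4)*(-5) + 5*1 + (-5)*4
= -15 + 4 + 20 + 5 + (-20) = -6
|a|^2 = 3^2 + 4^2 + (-4)^2 + 5^2 + (-5)^2 = 91
|b|^2 = (-5)^2 + 1^2 + (-5)^2 + 1^2 + 4^2 = 68
(a.b)^2 = (-6)^2 = 36
|a|^2 * |b|^2 = 91 * 68 = 6188
Result = 36 - 6188 = -6152


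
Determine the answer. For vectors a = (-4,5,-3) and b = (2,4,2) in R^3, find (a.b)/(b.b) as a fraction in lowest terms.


Projection coefficient = (a . b) / (b . b)
a . b = (-4)*2 + 5*4 + (-3)*2
= -8 + 20 + (-6) = 6
b . b = 2^2 + 4^2 + 2^2
= 4 + 16 + 4 = 24
Coefficient = 6/24
In lowest terms: 1/4


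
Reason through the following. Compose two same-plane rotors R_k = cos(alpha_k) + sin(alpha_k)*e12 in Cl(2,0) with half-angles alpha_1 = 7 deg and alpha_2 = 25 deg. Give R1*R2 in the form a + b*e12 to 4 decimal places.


Same-plane rotors commute and their half-angles add:
R1*R2 = cos(a1 + a2) + sin(a1 + a2)*e12.
a1 + a2 = 7 + 25 = 32 deg
cos(32 deg) = 0.8480
sin(32 deg) = 0.5299
R1*R2 = 0.8480 + 0.5299*e12


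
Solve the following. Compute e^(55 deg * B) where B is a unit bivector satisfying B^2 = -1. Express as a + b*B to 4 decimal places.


For a unit bivector B with B^2 = -1, the exponential series gives
e^(theta*B) = cos(theta) + sin(theta)*B (the GA analogue of Euler's formula).
theta = 55 degrees = 0.959931 rad
cos(55 deg) = 0.5736
sin(55 deg) = 0.8192
exp(theta*B) = 0.5736 + 0.8192*B


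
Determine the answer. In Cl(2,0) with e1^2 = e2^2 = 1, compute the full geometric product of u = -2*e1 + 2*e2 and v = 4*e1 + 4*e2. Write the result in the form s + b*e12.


Expand: (-2*e1 + 2*e2)(4*e1 + 4*e2)
= (-2)*4*e1e1 + (-2)*4*e1e2 + 2*4*e2e1 + 2*4*e2e2
Using e1^2 = e2^2 = 1, e2e1 = -e1e2:
Scalar part s = (-2)*4 + 2*4 = -8 + 8 = 0
Bivector part b = (-2)*4 - 2*4 = -8 - 8 = -16
uv = 0 - 16*e12


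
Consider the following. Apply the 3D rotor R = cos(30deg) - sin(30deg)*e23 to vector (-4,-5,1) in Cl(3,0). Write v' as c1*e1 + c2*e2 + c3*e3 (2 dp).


Rotor R = cos(30deg) - sin(30deg)*e23
Rotation angle theta = 2 * 30 = 60 degrees in the e23 plane (e2 -> e3).
The component perpendicular to the plane (e1) is invariant: v'_1 = v1 = -4.00
cos(60deg) = 0.5000, sin(60deg) = 0.8660
v'_2 = v2*cos(theta) - v3*sin(theta) = -5*0.5000 - 1*0.8660 = -3.37
v'_3 = v2*sin(theta) + v3*cos(theta) = -5*0.8660 + 1*0.5000 = -3.83
v' = -4.00*e1 - 3.37*e2 - 3.83*e3


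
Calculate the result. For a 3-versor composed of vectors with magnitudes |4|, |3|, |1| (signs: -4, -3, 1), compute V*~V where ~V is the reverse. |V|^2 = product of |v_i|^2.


Each vector v_i has |v_i|^2 = s_i^2
Squared scales: (-4)^2 = 16, (-3)^2 = 9, 1^2 = 1
|V|^2 = 16 * 9 * 1
= 144


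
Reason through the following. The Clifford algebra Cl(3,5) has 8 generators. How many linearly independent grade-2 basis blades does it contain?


Number of grade-k basis blades in Cl(p,q) with n = p + q is C(n, k).
n = 3 + 5 = 8
C(8, 2) = 8! / (2! * 6!)
= 40320 / (2 * 720)
= 28


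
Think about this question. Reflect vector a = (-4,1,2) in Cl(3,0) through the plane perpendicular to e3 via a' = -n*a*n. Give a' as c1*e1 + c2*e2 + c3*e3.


Reflection formula: a' = -n*a*n, with n = e3 (unit vector, n^2 = 1).
For reflection through hyperplane perp to e3:
The component along e3 flips sign, others stay.
a = (-4, 1, 2)
a' = (-4, 1, -2)
a' = -4*e1 + 1*e2 - 2*e3


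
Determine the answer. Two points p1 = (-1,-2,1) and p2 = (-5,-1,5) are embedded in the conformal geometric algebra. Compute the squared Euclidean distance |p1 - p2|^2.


p1 - p2 = (4, -1, -4)
|p1 - p2|^2 = 4^2 + (-1)^2 + (-4)^2
= 16 + 1 + 16
= 33


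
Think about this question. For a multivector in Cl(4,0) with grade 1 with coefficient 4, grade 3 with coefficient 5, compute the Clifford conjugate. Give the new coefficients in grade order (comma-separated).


Clifford conjugate sign for grade k: (-1)^(k(k+1)/2)
Grade 1: (-1)^(1*2/2) = (-1)^1 = -1, coeff 4 -> -4
Grade 3: (-1)^(3*4/2) = (-1)^6 = 1, coeff 5 -> 5
Conjugated coefficients: -4, 5


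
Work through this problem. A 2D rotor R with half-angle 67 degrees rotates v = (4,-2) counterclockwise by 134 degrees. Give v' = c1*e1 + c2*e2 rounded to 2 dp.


Rotor R = cos(67deg) - sin(67deg)*e12
Rotation angle theta = 2 * 67 = 134 degrees
v' = R*v*~R rotates v by theta.
cos(134deg) = -0.6947, sin(134deg) = 0.7193
v'_1 = 4*cos(134deg) - (-2)*sin(134deg)
= 4*(-0.6947) - (-2)*0.7193
= -1.34
v'_2 = 4*sin(134deg) + (-2)*cos(134deg)
= 4*0.7193 + (-2)*(-0.6947)
= 4.27
v' = -1.34*e1 + 4.27*e2


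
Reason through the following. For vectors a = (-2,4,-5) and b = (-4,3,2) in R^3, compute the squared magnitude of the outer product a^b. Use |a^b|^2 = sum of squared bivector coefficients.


a wedge b = (a1*b2 - a2*b1)*e12 + (a1*b3 - a3*b1)*e13 + (a2*b3 - a3*b2)*e23
e12 coeff: (-2)*3 - 4*(-4) = -6 - (-16) = 10
e13 coeff: (-2)*2 - (-5)*(-4) = -4 - 20 = -24
e23 coeff: 4*2 - (-5)*3 = 8 - (-15) = 23
|a wedge b|^2 = 10^2 + (-24)^2 + 23^2
= 100 + 576 + 529
= 1205


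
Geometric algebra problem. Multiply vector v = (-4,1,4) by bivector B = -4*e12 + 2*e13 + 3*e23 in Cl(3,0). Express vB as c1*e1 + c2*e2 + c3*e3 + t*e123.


vB has grade-1 (vector) and grade-3 (trivector) parts: vB = (v _| B) + (v ^ B).
Vector part <vB>_1:
  e1: -v2*b12 - v3*b13 = -(1)*(-4) - (4)*(2) = -4
  e2: v1*b12 - v3*b23 = (-4)*(-4) - (4)*(3) = 4
  e3: v1*b13 + v2*b23 = (-4)*(2) + (1)*(3) = -5
Trivector part <vB>_3:
  e123: v1*b23 - v2*b13 + v3*b12 = (-4)*(3) - (1)*(2) + (4)*(-4) = -30
vB = -4*e1 + 4*e2 - 5*e3 - 30*e123


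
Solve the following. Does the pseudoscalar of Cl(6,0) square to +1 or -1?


The pseudoscalar I = e1...e_n (product of all n generators) of Cl(p,q) satisfies I^2 = (-1)^(q + n(n-1)/2).
p = 6, q = 0, n = p + q = 6
n(n-1)/2 = 6 * 5 / 2 = 15
Exponent = q + n(n-1)/2 = 0 + 15 = 15
I^2 = (-1)^15 = -1


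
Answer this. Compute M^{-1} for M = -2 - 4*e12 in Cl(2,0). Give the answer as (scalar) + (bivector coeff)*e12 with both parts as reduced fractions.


M = -2 - 4*e12, where e12^2 = -1.
Since M commutes with its reverse ~M = a - b*e12, M * ~M = a^2 - b^2*e12^2 = a^2 + b^2.
So M^{-1} = ~M / (a^2 + b^2) = (a - b*e12)/(a^2 + b^2).
a^2 + b^2 = 4 + 16 = 20
Scalar part = -2/20 = -1/10
Bivector coeff = 4/20 = 1/5
M^{-1} = -1/10 + 1/5*e12
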